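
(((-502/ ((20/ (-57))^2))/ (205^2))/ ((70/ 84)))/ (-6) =0.02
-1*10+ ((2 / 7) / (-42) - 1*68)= -11467 / 147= -78.01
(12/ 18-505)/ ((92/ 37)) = -55981/ 276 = -202.83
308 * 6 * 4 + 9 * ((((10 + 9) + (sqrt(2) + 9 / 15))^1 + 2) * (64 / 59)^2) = 36864 * sqrt(2) / 3481 + 132639072 / 17405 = 7635.72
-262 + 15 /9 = -781 /3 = -260.33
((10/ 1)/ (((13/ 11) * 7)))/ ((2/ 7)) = 55/ 13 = 4.23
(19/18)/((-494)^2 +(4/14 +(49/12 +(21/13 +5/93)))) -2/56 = -24780931687/693950130468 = -0.04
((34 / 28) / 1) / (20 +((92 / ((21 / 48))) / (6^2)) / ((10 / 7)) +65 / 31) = 23715 / 511406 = 0.05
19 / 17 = 1.12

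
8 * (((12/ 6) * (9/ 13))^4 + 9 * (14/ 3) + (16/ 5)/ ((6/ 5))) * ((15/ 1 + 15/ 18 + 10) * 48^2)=23018606.82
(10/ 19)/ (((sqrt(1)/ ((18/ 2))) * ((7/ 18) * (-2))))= -810/ 133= -6.09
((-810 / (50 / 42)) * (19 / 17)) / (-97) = 64638 / 8245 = 7.84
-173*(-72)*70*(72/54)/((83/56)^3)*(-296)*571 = -34507005772431360/571787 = -60349405936.88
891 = 891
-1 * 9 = -9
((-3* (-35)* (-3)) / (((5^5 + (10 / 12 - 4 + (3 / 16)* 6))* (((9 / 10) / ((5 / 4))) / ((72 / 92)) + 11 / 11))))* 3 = -23625 / 149902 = -0.16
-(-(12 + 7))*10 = 190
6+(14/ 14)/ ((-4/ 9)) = 15/ 4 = 3.75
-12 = -12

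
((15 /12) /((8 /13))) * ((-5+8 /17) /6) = -5005 /3264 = -1.53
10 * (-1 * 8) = -80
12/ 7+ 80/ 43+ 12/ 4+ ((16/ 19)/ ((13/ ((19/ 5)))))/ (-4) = 127431/ 19565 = 6.51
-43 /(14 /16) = -49.14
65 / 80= 0.81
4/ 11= 0.36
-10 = -10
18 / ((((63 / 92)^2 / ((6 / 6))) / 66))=372416 / 147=2533.44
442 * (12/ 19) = 5304/ 19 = 279.16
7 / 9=0.78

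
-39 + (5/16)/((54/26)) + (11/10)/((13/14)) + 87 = 1385329/28080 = 49.34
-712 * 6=-4272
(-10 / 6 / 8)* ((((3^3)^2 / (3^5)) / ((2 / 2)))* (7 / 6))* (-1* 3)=35 / 16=2.19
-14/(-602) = 1/43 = 0.02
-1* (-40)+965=1005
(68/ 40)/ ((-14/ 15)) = -51/ 28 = -1.82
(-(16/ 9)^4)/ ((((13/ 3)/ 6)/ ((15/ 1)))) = -655360/ 3159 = -207.46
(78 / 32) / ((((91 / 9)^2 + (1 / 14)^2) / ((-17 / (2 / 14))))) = -18420129 / 6492628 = -2.84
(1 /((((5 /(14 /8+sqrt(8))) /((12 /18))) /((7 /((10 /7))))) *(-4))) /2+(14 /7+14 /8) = 8657 /2400-49 *sqrt(2) /300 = 3.38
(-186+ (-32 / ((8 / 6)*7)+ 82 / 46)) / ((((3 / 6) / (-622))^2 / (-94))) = 4394745349024 / 161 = 27296554962.88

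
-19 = -19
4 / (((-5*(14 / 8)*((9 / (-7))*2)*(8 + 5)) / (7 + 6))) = 8 / 45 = 0.18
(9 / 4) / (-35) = -9 / 140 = -0.06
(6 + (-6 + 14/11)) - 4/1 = -30/11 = -2.73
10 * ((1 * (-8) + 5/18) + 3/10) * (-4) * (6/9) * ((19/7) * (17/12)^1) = 431528/567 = 761.07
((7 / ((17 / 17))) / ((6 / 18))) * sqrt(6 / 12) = 21 * sqrt(2) / 2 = 14.85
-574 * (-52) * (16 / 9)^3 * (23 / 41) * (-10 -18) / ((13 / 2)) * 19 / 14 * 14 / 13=-592306.58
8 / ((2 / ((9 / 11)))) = 36 / 11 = 3.27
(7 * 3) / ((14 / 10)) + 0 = 15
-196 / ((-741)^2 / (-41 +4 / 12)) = 23912 / 1647243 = 0.01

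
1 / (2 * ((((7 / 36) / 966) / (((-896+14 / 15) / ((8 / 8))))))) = -11116728 / 5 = -2223345.60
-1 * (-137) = 137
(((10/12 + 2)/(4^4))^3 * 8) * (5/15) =4913/1358954496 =0.00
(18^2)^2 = 104976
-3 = -3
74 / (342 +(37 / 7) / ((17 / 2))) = 4403 / 20386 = 0.22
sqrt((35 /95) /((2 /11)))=1.42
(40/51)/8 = 5/51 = 0.10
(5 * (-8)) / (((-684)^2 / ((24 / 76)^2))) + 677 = 794045843 / 1172889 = 677.00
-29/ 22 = -1.32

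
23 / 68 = 0.34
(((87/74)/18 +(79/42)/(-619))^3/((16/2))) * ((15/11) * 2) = 0.00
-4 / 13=-0.31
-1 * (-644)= 644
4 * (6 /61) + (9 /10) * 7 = 6.69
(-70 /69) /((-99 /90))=700 /759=0.92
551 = 551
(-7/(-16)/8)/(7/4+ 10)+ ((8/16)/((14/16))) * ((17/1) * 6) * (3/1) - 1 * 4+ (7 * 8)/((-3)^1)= 4806931/31584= 152.20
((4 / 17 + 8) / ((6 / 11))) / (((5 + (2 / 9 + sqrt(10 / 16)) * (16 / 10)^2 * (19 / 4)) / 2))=1.74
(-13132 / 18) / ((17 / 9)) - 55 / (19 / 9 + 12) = -842297 / 2159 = -390.13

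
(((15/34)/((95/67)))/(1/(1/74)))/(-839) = -201/40107556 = -0.00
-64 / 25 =-2.56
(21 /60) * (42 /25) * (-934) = -68649 /125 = -549.19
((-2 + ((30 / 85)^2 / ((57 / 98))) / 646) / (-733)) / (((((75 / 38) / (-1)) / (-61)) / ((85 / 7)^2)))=432684956 / 34803573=12.43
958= 958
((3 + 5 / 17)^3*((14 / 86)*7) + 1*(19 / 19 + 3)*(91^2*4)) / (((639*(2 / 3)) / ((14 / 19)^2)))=2743958609504 / 16244338287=168.92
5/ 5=1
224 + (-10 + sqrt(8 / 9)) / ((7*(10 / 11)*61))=11*sqrt(2) / 6405 + 95637 / 427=223.98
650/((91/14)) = 100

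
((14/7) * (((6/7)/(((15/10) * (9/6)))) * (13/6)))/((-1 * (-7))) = 104/441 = 0.24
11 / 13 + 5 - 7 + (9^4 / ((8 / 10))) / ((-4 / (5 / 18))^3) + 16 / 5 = -93241 / 133120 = -0.70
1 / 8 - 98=-783 / 8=-97.88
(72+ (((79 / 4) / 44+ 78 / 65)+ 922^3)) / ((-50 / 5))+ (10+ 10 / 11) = -78377741.26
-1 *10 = -10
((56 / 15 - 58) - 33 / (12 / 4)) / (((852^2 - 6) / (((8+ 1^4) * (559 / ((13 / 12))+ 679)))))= -233981 / 241966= -0.97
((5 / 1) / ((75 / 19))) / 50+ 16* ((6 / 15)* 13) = 83.23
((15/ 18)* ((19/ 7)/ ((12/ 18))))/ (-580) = -19/ 3248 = -0.01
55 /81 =0.68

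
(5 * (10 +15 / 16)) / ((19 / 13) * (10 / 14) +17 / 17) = 79625 / 2976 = 26.76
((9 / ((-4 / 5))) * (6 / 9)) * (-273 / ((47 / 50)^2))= 5118750 / 2209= 2317.22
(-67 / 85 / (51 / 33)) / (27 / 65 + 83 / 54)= -47034 / 180047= -0.26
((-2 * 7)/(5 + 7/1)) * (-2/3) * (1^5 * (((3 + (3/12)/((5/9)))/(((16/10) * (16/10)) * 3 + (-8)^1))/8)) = -805/768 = -1.05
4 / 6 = 2 / 3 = 0.67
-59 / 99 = -0.60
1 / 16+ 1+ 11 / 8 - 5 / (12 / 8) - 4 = -235 / 48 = -4.90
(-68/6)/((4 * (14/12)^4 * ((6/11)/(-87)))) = 585684/2401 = 243.93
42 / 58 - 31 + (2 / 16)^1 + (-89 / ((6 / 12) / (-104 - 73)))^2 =230289697357 / 232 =992628005.85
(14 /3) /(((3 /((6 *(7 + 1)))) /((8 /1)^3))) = 114688 /3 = 38229.33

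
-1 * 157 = -157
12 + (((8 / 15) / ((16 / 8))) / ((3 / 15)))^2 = 124 / 9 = 13.78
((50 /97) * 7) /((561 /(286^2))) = 2602600 /4947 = 526.10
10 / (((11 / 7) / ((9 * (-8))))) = -5040 / 11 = -458.18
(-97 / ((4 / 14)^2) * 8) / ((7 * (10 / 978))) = -664062 / 5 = -132812.40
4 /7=0.57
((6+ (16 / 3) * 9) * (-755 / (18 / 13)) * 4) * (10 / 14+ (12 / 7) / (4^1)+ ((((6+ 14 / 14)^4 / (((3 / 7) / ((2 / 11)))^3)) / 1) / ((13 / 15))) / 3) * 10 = -7076750537600 / 83853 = -84394720.97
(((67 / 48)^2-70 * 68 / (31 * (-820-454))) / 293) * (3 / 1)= 13446829 / 634792704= 0.02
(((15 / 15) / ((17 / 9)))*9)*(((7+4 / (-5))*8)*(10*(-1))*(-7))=281232 / 17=16543.06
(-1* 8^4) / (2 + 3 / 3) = -4096 / 3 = -1365.33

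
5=5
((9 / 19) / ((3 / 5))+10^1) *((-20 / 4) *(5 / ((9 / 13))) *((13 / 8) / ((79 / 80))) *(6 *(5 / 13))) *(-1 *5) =33312500 / 4503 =7397.85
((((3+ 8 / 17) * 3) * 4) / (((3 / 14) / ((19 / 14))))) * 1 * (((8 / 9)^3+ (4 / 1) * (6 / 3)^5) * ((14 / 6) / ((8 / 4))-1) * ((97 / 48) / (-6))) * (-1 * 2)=1275267536 / 334611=3811.19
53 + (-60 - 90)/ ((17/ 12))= -899/ 17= -52.88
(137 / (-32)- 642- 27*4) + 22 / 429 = -941279 / 1248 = -754.23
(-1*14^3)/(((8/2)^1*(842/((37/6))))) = -12691/2526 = -5.02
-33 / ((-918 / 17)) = 11 / 18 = 0.61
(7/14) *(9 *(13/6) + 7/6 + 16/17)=551/51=10.80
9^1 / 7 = 9 / 7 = 1.29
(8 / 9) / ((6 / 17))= 68 / 27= 2.52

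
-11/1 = -11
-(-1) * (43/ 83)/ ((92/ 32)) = 344/ 1909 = 0.18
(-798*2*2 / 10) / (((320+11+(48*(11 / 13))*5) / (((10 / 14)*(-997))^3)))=73435098699300 / 340207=215854167.31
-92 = -92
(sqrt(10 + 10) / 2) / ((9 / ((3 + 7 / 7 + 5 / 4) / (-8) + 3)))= 25*sqrt(5) / 96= 0.58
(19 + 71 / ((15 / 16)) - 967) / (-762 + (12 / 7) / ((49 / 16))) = 2243906 / 1958805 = 1.15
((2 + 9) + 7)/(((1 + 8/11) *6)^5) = 161051/1069674768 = 0.00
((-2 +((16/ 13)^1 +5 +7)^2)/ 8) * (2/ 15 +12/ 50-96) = -2068.56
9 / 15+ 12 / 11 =93 / 55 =1.69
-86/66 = -43/33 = -1.30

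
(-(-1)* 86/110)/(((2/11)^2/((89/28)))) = 42097/560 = 75.17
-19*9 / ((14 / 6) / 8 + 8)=-4104 / 199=-20.62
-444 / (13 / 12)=-5328 / 13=-409.85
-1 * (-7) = 7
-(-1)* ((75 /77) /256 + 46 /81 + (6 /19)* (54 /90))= 115458661 /151683840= 0.76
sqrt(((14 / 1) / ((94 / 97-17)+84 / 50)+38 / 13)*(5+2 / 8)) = 12*sqrt(85993271) / 34801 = 3.20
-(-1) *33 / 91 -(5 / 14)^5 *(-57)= 4851081 / 6991712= 0.69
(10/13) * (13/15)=2/3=0.67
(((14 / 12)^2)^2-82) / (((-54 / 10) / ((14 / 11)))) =3635485 / 192456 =18.89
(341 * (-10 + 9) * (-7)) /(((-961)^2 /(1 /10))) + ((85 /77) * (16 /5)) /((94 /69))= 2795866103 /1078136290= 2.59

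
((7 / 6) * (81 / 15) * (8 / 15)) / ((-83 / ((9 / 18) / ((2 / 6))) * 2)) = -63 / 2075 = -0.03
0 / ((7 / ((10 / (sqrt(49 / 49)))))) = 0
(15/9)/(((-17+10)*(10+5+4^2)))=-5/651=-0.01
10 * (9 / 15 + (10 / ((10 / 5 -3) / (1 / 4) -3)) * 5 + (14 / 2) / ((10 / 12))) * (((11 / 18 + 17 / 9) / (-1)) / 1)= -325 / 7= -46.43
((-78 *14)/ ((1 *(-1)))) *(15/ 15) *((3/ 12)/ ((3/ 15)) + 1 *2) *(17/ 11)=60333/ 11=5484.82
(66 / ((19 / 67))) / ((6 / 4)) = 2948 / 19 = 155.16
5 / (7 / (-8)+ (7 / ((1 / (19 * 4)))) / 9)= 360 / 4193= 0.09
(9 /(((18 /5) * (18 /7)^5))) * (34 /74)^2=24286115 /5173637184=0.00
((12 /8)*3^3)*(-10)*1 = -405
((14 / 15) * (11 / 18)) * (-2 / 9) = -0.13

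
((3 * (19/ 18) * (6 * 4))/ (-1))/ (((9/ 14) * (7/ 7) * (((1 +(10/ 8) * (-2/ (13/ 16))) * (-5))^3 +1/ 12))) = -9350432/ 88580091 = -0.11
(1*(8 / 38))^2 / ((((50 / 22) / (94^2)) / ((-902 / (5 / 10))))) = -2805465344 / 9025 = -310854.89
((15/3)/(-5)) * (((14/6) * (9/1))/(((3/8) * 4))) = -14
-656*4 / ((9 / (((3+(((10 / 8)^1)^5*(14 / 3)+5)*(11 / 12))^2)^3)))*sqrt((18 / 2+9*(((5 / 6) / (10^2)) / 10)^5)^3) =-309129169134903729681542572292552000375317631978441*sqrt(7464960000000003) / 43908996768733633726718731616256000000000000000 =-608275346256.01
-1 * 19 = -19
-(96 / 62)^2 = -2304 / 961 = -2.40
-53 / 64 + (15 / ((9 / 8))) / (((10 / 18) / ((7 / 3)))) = 3531 / 64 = 55.17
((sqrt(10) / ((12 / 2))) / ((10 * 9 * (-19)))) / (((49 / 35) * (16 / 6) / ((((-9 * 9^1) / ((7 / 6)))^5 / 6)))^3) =1126419977246958720592007393738632050 * sqrt(10) / 30939858360298531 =115128281730797889383.61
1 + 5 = 6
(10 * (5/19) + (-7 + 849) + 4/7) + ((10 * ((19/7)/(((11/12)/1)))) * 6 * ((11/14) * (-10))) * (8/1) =-9609916/931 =-10322.14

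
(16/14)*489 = 3912/7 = 558.86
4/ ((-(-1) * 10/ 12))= 24/ 5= 4.80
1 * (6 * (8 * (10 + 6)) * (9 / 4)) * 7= 12096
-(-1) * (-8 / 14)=-4 / 7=-0.57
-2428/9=-269.78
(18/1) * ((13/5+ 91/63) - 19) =-1346/5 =-269.20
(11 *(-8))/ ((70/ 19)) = -836/ 35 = -23.89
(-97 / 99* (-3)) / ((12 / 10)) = 485 / 198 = 2.45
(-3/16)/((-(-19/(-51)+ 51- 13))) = 153/31312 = 0.00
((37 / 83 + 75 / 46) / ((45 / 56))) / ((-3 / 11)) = -9.47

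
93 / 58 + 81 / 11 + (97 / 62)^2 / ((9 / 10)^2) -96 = -4172203657 / 49662558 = -84.01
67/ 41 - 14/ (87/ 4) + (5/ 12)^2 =199309/ 171216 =1.16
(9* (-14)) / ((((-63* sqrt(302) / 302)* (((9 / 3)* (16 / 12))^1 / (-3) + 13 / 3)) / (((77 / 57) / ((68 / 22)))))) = 847* sqrt(302) / 2907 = 5.06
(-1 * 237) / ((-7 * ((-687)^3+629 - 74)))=-79 / 756565012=-0.00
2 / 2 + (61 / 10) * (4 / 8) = 4.05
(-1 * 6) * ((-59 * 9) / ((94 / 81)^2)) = 10451673 / 4418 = 2365.70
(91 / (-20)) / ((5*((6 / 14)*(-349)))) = 637 / 104700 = 0.01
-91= -91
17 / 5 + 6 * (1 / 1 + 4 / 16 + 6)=469 / 10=46.90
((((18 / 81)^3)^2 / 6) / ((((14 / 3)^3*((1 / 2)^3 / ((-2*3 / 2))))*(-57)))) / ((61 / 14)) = 0.00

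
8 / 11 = 0.73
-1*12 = -12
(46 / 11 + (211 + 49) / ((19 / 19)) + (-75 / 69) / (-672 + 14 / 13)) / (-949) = -582964611 / 2094126034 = -0.28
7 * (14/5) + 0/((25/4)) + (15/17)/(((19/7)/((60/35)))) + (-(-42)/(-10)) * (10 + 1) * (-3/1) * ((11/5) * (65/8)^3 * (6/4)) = 245348.25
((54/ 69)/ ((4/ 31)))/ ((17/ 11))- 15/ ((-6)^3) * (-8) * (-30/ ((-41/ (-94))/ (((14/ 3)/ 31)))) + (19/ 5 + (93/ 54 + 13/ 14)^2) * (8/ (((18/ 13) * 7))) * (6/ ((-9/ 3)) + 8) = 26217459306883/ 414212023890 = 63.29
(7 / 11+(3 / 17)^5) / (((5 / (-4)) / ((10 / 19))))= -79533376 / 296750113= -0.27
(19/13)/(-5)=-19/65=-0.29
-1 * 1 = -1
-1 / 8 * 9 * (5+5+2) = -27 / 2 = -13.50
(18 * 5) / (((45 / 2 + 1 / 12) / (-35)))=-37800 / 271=-139.48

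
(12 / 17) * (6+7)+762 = 13110 / 17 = 771.18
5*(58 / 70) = 29 / 7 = 4.14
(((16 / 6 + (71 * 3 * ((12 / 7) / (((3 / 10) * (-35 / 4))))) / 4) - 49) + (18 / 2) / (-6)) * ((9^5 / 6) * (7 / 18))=-17705223 / 56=-316164.70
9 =9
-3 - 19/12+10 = 65/12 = 5.42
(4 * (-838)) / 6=-1676 / 3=-558.67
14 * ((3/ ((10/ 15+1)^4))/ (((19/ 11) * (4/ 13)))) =243243/ 23750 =10.24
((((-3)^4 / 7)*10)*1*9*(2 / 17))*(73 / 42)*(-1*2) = -354780 / 833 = -425.91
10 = 10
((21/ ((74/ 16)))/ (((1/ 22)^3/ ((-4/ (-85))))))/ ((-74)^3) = -894432/ 159303685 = -0.01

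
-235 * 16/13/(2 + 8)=-376/13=-28.92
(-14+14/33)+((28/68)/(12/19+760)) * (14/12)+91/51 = -191189719/16215144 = -11.79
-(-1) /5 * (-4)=-4 /5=-0.80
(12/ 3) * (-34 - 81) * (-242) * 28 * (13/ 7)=5788640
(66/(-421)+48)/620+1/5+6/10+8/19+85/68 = 12637587/4959380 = 2.55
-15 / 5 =-3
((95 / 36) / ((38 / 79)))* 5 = 1975 / 72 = 27.43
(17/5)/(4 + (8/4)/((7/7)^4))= 17/30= 0.57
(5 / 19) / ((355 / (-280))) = -280 / 1349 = -0.21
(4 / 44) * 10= 10 / 11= 0.91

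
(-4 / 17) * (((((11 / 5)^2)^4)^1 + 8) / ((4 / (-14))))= 3044774334 / 6640625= 458.51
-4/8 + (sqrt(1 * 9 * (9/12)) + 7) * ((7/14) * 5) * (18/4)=135 * sqrt(3)/8 + 313/4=107.48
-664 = -664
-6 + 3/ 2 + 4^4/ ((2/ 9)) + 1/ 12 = 13771/ 12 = 1147.58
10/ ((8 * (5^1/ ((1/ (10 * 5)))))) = 1/ 200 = 0.00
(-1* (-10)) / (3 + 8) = 10 / 11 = 0.91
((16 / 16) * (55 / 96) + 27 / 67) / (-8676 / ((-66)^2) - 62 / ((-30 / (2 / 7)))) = -0.70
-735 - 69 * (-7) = -252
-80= -80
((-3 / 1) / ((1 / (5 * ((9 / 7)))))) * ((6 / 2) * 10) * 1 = -4050 / 7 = -578.57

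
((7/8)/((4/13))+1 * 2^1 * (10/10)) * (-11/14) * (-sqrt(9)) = 11.42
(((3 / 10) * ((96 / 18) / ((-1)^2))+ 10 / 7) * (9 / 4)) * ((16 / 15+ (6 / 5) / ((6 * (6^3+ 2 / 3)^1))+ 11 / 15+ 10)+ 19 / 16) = 161082423 / 1820000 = 88.51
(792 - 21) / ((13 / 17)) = 13107 / 13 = 1008.23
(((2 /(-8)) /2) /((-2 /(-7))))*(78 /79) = -273 /632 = -0.43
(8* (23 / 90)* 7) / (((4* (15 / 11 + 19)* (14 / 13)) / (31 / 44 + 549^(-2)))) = 558739805 / 4860995328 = 0.11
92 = 92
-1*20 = -20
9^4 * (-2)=-13122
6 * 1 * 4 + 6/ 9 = 74/ 3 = 24.67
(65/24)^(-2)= 576/4225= 0.14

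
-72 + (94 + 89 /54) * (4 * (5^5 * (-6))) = -64563148 /9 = -7173683.11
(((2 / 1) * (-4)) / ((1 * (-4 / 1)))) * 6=12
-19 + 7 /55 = -1038 /55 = -18.87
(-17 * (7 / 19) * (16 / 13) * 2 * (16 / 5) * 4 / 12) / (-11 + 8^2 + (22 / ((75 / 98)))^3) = -1713600000 / 2480910432377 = -0.00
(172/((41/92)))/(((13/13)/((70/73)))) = 1107680/2993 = 370.09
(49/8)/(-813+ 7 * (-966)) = -0.00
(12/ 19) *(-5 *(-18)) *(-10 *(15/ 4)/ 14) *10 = -1522.56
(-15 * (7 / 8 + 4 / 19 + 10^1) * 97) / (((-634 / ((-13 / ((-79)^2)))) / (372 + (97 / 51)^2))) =-10379372870425 / 521442140496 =-19.91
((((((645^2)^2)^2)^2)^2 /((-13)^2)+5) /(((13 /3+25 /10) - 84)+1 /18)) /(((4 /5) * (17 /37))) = -670339962125304044067283960829136999122606199374946021859306153689642262179404497146607148775 /3987724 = -168100892169393880837110100000000000000000000000000000000000000000000000000000000000000.00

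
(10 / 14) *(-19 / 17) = -95 / 119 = -0.80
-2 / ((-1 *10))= 1 / 5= 0.20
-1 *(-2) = 2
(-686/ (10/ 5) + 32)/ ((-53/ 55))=17105/ 53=322.74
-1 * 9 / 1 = -9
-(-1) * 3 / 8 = 3 / 8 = 0.38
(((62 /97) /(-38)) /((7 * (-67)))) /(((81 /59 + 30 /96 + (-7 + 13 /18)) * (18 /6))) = -87792 /33725007239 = -0.00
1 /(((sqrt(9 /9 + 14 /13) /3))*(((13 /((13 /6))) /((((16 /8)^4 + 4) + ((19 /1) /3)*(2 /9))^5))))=32255902407184*sqrt(39) /129140163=1559840.42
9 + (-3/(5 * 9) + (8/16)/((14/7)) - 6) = 3.18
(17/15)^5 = 1419857/759375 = 1.87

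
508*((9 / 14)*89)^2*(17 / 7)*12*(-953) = -15841336568724 / 343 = -46184654719.31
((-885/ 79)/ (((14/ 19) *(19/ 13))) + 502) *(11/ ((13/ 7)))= 5980777/ 2054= 2911.77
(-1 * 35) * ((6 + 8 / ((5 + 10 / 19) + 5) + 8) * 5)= -2583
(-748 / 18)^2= 139876 / 81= 1726.86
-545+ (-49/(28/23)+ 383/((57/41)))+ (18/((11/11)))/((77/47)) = -5245237/17556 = -298.77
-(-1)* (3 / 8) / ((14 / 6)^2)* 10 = 135 / 196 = 0.69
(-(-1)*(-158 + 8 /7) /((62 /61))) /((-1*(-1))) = -33489 /217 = -154.33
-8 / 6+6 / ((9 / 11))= 6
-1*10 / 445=-2 / 89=-0.02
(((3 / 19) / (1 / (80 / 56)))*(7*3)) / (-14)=-45 / 133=-0.34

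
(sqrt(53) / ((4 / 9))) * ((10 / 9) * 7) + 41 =41 + 35 * sqrt(53) / 2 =168.40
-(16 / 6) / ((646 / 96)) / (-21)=128 / 6783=0.02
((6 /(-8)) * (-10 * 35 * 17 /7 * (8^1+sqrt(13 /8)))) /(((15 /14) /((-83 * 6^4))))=-512023680 -16000740 * sqrt(26)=-593611765.49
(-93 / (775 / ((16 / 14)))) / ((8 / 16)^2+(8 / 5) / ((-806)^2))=-15591264 / 28421855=-0.55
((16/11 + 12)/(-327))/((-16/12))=37/1199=0.03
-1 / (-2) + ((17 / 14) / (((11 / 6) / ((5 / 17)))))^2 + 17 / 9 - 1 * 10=-808223 / 106722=-7.57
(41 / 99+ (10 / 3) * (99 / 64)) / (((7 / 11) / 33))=27731 / 96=288.86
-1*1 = -1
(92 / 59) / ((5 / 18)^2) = 29808 / 1475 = 20.21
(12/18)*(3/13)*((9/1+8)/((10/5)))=17/13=1.31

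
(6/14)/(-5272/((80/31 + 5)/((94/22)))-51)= -165/1163659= -0.00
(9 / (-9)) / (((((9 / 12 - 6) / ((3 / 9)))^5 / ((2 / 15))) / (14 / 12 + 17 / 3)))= 41984 / 44659644435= 0.00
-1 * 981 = -981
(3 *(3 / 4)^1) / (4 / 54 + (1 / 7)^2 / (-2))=11907 / 338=35.23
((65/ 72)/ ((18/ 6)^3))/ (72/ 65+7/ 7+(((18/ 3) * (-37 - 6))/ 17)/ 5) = -2873/ 79704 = -0.04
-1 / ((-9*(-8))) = -1 / 72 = -0.01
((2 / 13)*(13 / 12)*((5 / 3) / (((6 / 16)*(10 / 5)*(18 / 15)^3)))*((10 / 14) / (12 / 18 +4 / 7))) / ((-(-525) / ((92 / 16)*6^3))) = 2875 / 9828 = 0.29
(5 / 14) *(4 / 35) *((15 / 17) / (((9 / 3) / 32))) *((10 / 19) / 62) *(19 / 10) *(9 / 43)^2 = 12960 / 47746727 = 0.00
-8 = -8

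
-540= -540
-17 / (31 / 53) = -901 / 31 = -29.06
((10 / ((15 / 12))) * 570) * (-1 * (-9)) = 41040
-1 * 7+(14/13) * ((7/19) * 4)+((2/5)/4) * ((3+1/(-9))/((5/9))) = -30214/6175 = -4.89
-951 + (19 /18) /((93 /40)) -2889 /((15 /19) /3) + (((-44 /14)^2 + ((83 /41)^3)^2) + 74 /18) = -11538884301090468848 /974080126180665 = -11845.93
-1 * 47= -47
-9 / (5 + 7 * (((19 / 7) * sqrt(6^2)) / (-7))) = 63 / 79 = 0.80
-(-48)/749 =0.06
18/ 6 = 3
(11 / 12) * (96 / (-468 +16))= -22 / 113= -0.19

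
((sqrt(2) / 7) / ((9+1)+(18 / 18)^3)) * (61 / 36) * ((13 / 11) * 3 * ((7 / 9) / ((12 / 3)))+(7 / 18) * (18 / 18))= 3721 * sqrt(2) / 156816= 0.03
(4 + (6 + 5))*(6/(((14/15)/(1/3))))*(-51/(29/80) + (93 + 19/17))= -738000/493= -1496.96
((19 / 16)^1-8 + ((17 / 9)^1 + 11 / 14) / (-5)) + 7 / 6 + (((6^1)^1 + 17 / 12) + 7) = 41509 / 5040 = 8.24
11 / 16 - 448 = -447.31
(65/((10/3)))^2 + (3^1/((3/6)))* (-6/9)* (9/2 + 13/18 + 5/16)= 3223/9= 358.11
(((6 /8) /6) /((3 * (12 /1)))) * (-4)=-1 /72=-0.01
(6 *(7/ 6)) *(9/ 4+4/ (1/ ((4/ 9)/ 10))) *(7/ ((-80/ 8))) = -21413/ 1800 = -11.90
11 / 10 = 1.10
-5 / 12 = -0.42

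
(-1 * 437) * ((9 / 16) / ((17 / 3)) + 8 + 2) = -1200439 / 272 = -4413.38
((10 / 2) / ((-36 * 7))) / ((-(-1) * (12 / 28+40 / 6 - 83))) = 0.00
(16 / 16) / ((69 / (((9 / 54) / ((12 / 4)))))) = 1 / 1242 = 0.00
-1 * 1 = -1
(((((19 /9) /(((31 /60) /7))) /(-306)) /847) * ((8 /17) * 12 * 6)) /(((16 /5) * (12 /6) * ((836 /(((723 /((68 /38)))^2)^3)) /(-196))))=2743887008684524408556238675 /4605227644369616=595820059414.27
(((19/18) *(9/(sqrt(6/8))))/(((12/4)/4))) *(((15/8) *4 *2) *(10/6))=1900 *sqrt(3)/9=365.66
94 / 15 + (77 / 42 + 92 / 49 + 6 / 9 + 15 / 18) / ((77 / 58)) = 576802 / 56595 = 10.19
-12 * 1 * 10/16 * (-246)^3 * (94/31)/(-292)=-2623822470/2263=-1159444.31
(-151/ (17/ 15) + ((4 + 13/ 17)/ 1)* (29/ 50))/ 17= -110901/ 14450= -7.67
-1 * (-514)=514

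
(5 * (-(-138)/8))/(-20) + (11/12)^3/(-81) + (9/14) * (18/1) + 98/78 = 108339499/12737088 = 8.51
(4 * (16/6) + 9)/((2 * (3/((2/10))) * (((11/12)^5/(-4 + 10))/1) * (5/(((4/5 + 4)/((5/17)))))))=1996627968/100656875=19.84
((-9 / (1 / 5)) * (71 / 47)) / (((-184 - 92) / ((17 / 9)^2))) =102595 / 116748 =0.88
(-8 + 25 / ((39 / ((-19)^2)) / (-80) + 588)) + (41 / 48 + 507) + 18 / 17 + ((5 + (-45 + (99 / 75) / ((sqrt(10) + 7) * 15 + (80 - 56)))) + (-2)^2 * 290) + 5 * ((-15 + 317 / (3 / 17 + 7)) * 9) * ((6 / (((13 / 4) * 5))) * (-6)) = -4832913619293420253 / 3754390776848400 - 11 * sqrt(10) / 7995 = -1287.27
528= 528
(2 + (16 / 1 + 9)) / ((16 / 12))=81 / 4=20.25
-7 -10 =-17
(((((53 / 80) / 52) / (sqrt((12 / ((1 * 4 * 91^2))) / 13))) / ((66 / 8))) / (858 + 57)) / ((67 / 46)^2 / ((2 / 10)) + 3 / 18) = 196259 * sqrt(39) / 41302532700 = 0.00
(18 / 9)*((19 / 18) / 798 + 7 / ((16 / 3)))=3973 / 1512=2.63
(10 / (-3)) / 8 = -5 / 12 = -0.42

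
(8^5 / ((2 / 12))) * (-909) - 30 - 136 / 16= -357433421 / 2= -178716710.50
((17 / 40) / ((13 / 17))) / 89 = 289 / 46280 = 0.01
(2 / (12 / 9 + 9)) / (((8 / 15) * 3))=15 / 124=0.12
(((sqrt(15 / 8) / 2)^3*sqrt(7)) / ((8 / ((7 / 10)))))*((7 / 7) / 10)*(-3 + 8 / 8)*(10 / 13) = -21*sqrt(210) / 26624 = -0.01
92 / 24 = 23 / 6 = 3.83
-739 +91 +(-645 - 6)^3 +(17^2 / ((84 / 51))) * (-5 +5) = -275895099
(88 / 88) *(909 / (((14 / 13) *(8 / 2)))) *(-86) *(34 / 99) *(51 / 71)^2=-2496447603 / 776314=-3215.77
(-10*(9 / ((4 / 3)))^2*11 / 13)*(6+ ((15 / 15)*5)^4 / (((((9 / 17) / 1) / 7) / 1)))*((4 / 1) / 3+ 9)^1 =-3426339015 / 104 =-32945567.45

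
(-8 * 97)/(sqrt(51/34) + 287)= -445424/164735 + 776 * sqrt(6)/164735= -2.69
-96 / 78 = -16 / 13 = -1.23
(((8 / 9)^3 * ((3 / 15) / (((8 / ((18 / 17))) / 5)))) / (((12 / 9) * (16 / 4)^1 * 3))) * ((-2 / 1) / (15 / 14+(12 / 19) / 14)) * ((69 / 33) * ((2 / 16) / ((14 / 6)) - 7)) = 679972 / 4498659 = 0.15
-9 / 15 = -3 / 5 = -0.60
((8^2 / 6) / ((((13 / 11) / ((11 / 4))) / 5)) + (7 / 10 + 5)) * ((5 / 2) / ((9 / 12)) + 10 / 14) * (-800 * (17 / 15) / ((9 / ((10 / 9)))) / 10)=-1170403760 / 199017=-5880.92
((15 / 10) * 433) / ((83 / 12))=7794 / 83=93.90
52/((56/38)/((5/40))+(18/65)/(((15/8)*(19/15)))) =4.37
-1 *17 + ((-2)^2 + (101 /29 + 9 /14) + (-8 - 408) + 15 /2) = -84727 /203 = -417.37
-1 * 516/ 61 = -516/ 61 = -8.46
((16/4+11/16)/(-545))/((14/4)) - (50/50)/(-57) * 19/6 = 0.05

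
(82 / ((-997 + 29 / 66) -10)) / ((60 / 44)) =-19844 / 332165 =-0.06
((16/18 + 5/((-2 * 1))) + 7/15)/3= -103/270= -0.38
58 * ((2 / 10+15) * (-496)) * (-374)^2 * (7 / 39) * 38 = -81348229157888 / 195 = -417170405937.89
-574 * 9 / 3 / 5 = -1722 / 5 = -344.40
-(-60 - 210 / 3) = 130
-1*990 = -990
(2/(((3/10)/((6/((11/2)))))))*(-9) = -720/11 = -65.45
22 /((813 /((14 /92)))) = 77 /18699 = 0.00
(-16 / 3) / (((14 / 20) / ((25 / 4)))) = -47.62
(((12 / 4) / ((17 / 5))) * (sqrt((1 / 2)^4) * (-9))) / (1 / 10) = -675 / 34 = -19.85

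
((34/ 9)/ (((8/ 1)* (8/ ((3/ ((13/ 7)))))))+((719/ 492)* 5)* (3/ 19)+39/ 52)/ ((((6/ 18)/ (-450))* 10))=-87456825/ 324064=-269.88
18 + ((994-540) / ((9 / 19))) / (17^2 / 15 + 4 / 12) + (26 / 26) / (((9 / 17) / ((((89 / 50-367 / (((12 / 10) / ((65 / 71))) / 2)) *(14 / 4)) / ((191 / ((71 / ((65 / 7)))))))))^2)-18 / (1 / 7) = 1198345105667223258289 / 55057572092250000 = 21765.31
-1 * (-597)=597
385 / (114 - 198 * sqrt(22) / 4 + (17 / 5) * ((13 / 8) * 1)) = -3.42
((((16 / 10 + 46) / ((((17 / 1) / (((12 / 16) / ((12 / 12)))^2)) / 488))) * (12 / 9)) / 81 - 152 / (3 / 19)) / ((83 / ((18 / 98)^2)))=-384756 / 996415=-0.39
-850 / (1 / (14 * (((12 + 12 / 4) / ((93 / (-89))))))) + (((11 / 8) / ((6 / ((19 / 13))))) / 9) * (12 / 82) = 203220114479 / 1189656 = 170822.59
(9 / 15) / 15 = 1 / 25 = 0.04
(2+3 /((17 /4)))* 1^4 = 46 /17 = 2.71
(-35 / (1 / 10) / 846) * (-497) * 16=1391600 / 423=3289.83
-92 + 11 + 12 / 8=-159 / 2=-79.50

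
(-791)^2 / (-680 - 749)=-625681 / 1429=-437.85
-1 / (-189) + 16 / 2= 8.01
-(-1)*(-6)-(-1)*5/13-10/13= -83/13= -6.38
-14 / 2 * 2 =-14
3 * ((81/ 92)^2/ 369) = 0.01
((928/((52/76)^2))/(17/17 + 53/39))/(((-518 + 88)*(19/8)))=-52896/64285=-0.82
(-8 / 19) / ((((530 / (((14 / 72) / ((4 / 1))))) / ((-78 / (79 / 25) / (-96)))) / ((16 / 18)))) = -455 / 51550344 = -0.00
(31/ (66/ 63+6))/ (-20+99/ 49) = -31899/ 130388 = -0.24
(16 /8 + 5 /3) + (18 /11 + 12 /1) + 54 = 2353 /33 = 71.30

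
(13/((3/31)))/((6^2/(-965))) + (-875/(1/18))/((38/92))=-85635005/2052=-41732.46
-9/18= -1/2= -0.50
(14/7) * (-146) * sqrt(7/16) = -73 * sqrt(7) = -193.14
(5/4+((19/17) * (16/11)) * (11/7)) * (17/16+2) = 12677/1088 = 11.65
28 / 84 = 1 / 3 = 0.33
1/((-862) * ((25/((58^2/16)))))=-841/86200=-0.01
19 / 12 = 1.58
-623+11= -612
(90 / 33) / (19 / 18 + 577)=108 / 22891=0.00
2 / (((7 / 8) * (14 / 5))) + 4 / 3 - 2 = 22 / 147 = 0.15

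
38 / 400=19 / 200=0.10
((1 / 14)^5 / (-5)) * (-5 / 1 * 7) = 1 / 76832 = 0.00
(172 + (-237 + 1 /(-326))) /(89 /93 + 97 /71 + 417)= -139924173 /902625866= -0.16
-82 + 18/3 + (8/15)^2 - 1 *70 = -32786/225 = -145.72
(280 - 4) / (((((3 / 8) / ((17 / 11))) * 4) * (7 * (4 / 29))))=22678 / 77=294.52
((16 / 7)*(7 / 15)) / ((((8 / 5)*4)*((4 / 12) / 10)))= 5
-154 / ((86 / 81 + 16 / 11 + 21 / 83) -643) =5694381 / 23673491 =0.24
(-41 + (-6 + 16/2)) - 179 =-218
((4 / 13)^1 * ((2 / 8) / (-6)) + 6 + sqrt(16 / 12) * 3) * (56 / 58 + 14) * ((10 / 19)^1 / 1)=8680 * sqrt(3) / 551 + 1013390 / 21489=74.44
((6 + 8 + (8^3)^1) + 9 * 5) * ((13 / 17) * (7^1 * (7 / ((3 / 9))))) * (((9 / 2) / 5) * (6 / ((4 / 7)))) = 206233209 / 340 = 606568.26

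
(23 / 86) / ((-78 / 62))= -713 / 3354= -0.21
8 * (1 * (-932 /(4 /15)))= -27960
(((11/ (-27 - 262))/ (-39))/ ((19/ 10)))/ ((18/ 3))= 55/ 642447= 0.00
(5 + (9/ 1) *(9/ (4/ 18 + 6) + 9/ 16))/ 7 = 2585/ 784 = 3.30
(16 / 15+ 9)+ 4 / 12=52 / 5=10.40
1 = 1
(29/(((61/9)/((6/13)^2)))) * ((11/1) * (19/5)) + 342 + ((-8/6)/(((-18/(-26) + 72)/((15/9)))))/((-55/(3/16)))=488785192009/1285944660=380.10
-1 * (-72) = 72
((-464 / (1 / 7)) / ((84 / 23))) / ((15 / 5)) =-2668 / 9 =-296.44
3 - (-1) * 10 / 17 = 61 / 17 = 3.59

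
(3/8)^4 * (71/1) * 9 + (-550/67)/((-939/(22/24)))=9775137101/773074944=12.64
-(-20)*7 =140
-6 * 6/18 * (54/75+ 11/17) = -1162/425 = -2.73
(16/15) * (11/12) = 44/45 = 0.98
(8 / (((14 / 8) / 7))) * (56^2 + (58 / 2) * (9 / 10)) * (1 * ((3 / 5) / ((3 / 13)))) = 6577168 / 25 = 263086.72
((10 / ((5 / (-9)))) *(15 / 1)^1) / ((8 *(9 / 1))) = -15 / 4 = -3.75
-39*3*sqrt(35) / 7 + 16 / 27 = 16 / 27 -117*sqrt(35) / 7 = -98.29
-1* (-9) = 9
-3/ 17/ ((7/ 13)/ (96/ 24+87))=-29.82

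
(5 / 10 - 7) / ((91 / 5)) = -5 / 14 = -0.36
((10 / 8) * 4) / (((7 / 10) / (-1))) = -50 / 7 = -7.14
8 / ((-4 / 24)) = -48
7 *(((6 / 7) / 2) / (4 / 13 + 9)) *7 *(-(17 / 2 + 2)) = -5733 / 242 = -23.69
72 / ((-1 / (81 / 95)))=-5832 / 95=-61.39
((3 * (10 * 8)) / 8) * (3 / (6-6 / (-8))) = 40 / 3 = 13.33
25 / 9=2.78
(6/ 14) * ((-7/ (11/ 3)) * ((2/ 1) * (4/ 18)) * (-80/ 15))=64/ 33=1.94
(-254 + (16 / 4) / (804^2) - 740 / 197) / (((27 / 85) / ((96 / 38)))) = -2790015423100 / 1360988487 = -2049.99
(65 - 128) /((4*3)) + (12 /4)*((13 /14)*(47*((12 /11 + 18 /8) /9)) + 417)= 113903 /88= 1294.35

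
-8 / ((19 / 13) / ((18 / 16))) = -117 / 19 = -6.16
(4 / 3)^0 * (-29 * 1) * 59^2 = -100949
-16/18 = -8/9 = -0.89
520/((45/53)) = 5512/9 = 612.44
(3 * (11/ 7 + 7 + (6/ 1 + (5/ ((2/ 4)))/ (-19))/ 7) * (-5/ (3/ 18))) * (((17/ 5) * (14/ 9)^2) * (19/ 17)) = -69664/ 9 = -7740.44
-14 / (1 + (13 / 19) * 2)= -266 / 45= -5.91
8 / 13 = 0.62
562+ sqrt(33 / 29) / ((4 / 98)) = 49 * sqrt(957) / 58+ 562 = 588.14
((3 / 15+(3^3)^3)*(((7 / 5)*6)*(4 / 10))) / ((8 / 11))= 11367048 / 125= 90936.38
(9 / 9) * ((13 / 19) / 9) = 13 / 171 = 0.08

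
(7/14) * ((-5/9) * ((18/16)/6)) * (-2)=5/48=0.10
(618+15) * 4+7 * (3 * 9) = 2721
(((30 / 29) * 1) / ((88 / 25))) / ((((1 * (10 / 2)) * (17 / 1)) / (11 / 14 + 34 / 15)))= 3205 / 303688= 0.01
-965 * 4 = -3860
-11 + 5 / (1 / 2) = -1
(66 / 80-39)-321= -14367 / 40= -359.18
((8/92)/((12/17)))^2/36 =289/685584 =0.00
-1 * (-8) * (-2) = -16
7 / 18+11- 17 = -101 / 18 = -5.61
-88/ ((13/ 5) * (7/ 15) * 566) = -3300/ 25753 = -0.13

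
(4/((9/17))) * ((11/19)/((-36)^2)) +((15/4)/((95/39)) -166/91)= -354596/1260441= -0.28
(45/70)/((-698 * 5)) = -9/48860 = -0.00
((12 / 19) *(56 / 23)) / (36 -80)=-168 / 4807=-0.03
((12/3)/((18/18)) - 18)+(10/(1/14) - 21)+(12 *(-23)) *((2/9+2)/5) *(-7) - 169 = 2384/3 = 794.67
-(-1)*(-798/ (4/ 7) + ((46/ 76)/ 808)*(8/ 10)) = -1396.50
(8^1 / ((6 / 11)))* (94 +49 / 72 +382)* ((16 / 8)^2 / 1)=755062 / 27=27965.26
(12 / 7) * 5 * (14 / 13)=120 / 13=9.23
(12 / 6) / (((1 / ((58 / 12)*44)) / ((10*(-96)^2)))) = 39198720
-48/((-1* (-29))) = -48/29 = -1.66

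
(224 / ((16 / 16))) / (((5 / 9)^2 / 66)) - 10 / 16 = 9579907 / 200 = 47899.54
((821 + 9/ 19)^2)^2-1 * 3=59345668393801933/ 130321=455380701451.05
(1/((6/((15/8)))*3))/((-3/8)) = -5/18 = -0.28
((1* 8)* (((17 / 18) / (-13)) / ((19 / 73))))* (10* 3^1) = -49640 / 741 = -66.99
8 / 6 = 4 / 3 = 1.33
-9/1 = -9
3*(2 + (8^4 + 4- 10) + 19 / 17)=208749 / 17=12279.35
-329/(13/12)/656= -987/2132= -0.46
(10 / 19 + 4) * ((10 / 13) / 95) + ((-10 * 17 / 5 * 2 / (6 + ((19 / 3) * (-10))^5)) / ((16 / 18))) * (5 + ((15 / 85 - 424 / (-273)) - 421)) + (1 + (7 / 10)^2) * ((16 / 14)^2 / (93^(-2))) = 3686194890400846679609 / 218998574765471900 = 16832.05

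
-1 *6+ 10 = 4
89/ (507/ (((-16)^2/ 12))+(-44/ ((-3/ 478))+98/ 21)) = 0.01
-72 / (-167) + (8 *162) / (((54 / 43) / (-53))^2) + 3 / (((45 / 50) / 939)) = 2311504.21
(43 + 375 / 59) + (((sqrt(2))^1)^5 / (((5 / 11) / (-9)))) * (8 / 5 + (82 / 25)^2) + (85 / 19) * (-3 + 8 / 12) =130879 / 3363-3058704 * sqrt(2) / 3125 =-1345.29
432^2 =186624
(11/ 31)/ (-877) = -0.00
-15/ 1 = -15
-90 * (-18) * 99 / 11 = 14580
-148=-148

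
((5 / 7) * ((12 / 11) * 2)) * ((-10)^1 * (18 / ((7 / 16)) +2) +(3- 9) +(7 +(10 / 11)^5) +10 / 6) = -57920128160 / 86806489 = -667.23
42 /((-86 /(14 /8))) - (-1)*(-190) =-32827 /172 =-190.85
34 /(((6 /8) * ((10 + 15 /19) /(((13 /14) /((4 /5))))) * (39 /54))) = 1938 /287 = 6.75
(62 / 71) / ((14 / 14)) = 62 / 71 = 0.87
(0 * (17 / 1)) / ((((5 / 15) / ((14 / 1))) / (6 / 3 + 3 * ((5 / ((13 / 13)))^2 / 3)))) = 0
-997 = -997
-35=-35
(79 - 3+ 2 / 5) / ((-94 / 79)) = -64.21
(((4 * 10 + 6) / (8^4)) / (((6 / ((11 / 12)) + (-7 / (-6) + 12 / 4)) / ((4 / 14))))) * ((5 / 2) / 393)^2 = 6325 / 521808623616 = 0.00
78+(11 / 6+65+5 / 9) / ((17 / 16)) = 21638 / 153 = 141.42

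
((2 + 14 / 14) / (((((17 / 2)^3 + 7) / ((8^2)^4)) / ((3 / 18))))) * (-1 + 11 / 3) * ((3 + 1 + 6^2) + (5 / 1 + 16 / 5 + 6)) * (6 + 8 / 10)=4946728583168 / 372675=13273572.37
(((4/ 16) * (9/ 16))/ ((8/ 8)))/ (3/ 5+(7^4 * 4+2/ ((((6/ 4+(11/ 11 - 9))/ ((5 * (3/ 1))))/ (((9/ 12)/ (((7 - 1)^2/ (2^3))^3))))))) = 47385/ 3236353216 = 0.00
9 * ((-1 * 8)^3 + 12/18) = -4602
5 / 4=1.25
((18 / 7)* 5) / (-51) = -30 / 119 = -0.25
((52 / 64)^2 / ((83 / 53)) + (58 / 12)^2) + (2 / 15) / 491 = 23.78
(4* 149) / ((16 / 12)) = 447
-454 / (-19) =454 / 19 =23.89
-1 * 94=-94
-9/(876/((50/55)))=-15/1606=-0.01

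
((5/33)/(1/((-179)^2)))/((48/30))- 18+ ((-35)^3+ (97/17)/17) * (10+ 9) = -61922019551/76296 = -811602.44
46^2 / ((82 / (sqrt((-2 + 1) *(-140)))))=2116 *sqrt(35) / 41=305.33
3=3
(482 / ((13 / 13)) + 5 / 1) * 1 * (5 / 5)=487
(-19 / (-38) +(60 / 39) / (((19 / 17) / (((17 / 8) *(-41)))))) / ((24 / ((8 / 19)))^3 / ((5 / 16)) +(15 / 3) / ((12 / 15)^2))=-2359920 / 11710278151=-0.00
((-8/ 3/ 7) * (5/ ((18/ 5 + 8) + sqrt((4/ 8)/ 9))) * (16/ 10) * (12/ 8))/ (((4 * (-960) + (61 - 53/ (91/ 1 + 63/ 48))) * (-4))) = -8811360/ 337887801137 + 126600 * sqrt(2)/ 337887801137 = -0.00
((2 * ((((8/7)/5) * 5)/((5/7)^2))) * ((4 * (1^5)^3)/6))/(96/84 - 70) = -784/18075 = -0.04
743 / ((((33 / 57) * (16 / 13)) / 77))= 1284647 / 16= 80290.44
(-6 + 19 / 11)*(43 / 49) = -2021 / 539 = -3.75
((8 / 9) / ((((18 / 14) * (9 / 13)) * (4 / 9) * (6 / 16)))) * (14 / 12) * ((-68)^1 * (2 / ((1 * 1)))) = -693056 / 729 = -950.69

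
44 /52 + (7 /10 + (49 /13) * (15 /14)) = 363 /65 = 5.58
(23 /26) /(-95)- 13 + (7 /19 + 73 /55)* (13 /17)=-1081987 /92378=-11.71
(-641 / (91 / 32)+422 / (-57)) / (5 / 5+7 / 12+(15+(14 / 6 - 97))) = 2.98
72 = 72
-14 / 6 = -7 / 3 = -2.33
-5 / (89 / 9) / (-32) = 45 / 2848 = 0.02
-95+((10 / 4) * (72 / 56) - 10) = -1425 / 14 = -101.79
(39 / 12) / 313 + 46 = 57605 / 1252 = 46.01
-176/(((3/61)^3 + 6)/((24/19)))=-319589248/8625449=-37.05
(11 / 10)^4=14641 / 10000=1.46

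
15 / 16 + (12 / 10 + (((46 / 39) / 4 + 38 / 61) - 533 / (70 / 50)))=-503132377 / 1332240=-377.66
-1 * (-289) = 289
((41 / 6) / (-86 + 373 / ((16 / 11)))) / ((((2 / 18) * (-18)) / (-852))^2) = 6613792 / 909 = 7275.90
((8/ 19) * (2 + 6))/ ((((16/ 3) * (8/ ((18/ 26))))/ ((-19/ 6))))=-9/ 52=-0.17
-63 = -63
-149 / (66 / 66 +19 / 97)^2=-1401941 / 13456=-104.19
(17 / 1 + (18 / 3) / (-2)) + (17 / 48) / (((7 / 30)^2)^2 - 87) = 986259511 / 70467599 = 14.00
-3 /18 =-1 /6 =-0.17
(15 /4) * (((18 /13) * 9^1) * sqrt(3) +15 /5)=45 /4 +1215 * sqrt(3) /26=92.19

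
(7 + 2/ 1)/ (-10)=-9/ 10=-0.90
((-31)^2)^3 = 887503681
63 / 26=2.42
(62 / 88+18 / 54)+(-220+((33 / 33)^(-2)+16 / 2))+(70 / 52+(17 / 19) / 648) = -367290179 / 1760616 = -208.61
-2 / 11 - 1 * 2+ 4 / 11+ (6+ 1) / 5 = -23 / 55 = -0.42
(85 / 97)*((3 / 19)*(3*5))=3825 / 1843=2.08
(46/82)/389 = 23/15949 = 0.00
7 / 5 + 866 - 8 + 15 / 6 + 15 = 8769 / 10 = 876.90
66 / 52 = 33 / 26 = 1.27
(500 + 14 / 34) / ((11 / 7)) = 59549 / 187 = 318.44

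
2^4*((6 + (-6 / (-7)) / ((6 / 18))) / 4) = 240 / 7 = 34.29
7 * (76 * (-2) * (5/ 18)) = -2660/ 9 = -295.56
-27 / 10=-2.70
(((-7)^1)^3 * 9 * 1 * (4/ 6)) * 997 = -2051826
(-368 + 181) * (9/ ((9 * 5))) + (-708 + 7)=-3692/ 5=-738.40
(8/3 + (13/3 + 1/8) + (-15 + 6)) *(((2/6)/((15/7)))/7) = -1/24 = -0.04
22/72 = 11/36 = 0.31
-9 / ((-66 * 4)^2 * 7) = -1 / 54208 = -0.00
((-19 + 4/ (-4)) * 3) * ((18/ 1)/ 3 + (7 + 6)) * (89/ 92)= -25365/ 23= -1102.83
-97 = -97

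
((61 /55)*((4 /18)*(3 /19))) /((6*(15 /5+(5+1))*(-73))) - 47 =-290417056 /6179085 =-47.00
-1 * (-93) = 93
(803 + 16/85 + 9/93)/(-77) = -2116656/202895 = -10.43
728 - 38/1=690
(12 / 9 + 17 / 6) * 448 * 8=44800 / 3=14933.33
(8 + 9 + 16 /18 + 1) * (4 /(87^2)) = 680 /68121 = 0.01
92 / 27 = 3.41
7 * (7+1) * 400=22400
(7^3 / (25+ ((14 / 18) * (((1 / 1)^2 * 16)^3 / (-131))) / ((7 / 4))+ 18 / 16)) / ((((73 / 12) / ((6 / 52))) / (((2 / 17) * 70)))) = 4.38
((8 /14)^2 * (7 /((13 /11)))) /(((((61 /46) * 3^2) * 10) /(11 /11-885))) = -275264 /19215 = -14.33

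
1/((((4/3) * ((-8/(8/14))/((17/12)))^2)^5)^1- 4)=2015993900449/75472111454700307040636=0.00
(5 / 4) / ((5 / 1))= 1 / 4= 0.25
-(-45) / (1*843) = 15 / 281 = 0.05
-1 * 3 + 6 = 3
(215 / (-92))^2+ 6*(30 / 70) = 475927 / 59248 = 8.03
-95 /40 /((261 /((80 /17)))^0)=-19 /8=-2.38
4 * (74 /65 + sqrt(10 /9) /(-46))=4.46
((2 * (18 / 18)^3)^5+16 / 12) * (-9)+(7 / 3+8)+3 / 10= -8681 / 30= -289.37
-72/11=-6.55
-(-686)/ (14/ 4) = 196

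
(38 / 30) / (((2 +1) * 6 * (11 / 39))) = 247 / 990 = 0.25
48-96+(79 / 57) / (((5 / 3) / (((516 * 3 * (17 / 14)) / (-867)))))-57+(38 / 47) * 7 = -53740999 / 531335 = -101.14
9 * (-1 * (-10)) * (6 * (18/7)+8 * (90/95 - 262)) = -24813720/133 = -186569.32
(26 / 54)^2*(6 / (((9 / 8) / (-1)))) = -2704 / 2187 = -1.24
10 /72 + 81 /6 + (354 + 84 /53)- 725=-678821 /1908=-355.78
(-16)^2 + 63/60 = 5141/20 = 257.05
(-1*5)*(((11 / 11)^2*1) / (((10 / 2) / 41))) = -41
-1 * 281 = -281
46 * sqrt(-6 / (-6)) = 46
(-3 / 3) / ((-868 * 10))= 0.00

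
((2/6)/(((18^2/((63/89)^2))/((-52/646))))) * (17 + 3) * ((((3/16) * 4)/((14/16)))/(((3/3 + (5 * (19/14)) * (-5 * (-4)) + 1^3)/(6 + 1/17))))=-0.00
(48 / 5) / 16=0.60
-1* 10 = -10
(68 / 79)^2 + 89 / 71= 883753 / 443111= 1.99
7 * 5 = 35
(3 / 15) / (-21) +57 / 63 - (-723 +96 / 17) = 1282073 / 1785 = 718.25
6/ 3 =2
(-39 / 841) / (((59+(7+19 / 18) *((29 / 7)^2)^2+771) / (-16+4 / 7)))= 26004888 / 116416842085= 0.00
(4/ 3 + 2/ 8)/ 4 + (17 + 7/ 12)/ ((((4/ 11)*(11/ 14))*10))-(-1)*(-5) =31/ 20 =1.55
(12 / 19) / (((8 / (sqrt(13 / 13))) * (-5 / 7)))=-21 / 190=-0.11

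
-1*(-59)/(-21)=-59/21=-2.81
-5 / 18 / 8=-5 / 144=-0.03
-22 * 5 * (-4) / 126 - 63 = -3749 / 63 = -59.51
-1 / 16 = -0.06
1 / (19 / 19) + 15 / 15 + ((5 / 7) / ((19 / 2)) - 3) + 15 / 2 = 1749 / 266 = 6.58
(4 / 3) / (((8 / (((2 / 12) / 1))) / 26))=13 / 18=0.72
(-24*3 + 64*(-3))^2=69696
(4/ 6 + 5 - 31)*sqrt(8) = -152*sqrt(2)/ 3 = -71.65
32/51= 0.63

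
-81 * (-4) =324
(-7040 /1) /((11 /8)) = -5120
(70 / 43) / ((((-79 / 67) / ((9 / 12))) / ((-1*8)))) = 28140 / 3397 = 8.28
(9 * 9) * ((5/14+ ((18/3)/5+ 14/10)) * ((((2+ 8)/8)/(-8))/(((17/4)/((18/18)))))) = -16767/1904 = -8.81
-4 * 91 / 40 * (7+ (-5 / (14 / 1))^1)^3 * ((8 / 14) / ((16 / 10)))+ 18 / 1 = -10259073 / 10976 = -934.68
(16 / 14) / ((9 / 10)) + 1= 143 / 63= 2.27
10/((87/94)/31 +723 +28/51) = 1486140/107533951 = 0.01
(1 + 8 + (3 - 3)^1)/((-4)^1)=-9/4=-2.25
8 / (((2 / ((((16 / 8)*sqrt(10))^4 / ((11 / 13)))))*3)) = 2521.21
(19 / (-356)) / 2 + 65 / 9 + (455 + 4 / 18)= 2963173 / 6408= 462.42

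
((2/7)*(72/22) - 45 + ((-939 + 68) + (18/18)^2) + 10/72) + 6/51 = -43062307/47124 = -913.81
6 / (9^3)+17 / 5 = 4141 / 1215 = 3.41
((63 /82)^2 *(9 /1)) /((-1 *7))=-5103 /6724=-0.76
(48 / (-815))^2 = 2304 / 664225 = 0.00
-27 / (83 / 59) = -1593 / 83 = -19.19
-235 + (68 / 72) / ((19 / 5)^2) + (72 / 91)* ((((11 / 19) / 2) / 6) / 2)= -138909769 / 591318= -234.92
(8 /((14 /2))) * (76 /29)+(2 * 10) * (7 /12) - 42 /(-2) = 21718 /609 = 35.66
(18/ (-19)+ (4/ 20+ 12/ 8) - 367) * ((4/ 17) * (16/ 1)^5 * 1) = -90361929.55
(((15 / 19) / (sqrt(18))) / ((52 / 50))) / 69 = 125 * sqrt(2) / 68172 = 0.00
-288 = -288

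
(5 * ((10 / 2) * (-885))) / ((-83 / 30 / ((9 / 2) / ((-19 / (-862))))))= 2574686250 / 1577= 1632648.22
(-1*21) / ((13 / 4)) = -84 / 13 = -6.46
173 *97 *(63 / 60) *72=1268643.60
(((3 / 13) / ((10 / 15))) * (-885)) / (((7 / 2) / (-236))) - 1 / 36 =67670549 / 3276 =20656.46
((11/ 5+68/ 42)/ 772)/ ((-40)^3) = -401/ 5187840000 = -0.00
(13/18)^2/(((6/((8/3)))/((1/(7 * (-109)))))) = -0.00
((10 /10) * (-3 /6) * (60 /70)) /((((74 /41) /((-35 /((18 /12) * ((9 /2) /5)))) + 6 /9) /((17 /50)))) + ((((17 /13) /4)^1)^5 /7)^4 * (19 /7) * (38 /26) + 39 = 4548021913116622280541636063127712142987929087 /117350310028304716173375844598258881053851648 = 38.76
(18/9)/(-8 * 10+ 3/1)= -2/77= -0.03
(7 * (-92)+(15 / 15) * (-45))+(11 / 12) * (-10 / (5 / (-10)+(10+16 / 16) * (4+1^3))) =-225358 / 327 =-689.17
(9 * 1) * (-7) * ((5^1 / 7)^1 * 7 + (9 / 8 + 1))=-3591 / 8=-448.88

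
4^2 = 16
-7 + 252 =245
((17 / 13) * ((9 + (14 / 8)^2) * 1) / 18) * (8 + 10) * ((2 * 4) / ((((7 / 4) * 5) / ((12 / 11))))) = 78744 / 5005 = 15.73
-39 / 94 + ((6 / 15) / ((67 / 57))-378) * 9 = -107045601 / 31490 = -3399.35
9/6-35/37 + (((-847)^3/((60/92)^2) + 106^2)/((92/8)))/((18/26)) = -618454214973733/3446550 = -179441532.83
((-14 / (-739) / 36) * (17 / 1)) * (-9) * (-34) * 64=129472 / 739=175.20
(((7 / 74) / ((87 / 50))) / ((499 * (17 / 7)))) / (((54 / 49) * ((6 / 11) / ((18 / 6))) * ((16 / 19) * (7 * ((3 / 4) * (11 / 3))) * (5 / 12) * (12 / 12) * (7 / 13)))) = 60515 / 983043972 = 0.00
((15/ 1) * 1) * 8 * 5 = 600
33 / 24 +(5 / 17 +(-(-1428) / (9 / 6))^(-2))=1512729 / 906304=1.67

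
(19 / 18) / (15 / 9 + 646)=19 / 11658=0.00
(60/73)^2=3600/5329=0.68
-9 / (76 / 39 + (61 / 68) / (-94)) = -2243592 / 483413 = -4.64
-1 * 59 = -59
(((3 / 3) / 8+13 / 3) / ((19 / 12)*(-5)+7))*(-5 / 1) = 535 / 22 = 24.32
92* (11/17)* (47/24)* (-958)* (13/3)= -74045257/153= -483955.93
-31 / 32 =-0.97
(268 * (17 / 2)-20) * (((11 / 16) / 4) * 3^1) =37257 / 32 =1164.28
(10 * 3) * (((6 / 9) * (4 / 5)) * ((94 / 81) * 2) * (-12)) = -12032 / 27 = -445.63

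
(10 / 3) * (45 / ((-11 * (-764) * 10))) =15 / 8404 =0.00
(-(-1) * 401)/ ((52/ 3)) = 1203/ 52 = 23.13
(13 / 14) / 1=13 / 14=0.93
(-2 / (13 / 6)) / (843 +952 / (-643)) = -7716 / 7034261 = -0.00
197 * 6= 1182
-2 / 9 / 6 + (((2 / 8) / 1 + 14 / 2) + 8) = 1643 / 108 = 15.21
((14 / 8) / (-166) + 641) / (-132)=-425617 / 87648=-4.86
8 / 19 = 0.42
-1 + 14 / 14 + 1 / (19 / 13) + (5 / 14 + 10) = 2937 / 266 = 11.04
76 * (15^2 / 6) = 2850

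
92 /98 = 46 /49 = 0.94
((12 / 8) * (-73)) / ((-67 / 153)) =33507 / 134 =250.05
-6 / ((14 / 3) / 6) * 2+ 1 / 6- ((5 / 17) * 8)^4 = -161056961 / 3507882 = -45.91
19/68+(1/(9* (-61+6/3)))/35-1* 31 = -38824133/1263780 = -30.72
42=42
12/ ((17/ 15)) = 180/ 17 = 10.59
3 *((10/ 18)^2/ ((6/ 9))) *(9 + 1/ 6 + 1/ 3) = 475/ 36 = 13.19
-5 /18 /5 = -1 /18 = -0.06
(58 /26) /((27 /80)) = 2320 /351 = 6.61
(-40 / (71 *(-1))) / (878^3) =5 / 6006920849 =0.00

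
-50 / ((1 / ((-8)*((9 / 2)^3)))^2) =-26572050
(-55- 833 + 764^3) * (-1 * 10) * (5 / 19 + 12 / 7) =-1172829711280 / 133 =-8818268505.86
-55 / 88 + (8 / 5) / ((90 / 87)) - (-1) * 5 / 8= 116 / 75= 1.55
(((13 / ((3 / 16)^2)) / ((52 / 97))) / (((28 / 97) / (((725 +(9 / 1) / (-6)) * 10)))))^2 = 1186325794056505600 / 3969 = 298897907295667.83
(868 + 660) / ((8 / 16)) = 3056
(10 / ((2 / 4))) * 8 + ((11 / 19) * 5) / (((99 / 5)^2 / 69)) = 160.51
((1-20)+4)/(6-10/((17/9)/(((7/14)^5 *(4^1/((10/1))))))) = -680/269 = -2.53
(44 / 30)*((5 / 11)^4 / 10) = 25 / 3993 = 0.01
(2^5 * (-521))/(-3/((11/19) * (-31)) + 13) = -2842576/2245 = -1266.18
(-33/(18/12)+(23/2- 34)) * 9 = -801/2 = -400.50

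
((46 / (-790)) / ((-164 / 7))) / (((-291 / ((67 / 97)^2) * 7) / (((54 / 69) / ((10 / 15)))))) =-40401 / 59122956940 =-0.00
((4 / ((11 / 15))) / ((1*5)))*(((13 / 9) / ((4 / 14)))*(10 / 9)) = 1820 / 297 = 6.13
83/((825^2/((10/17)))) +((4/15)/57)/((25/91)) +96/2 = 703744634/14656125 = 48.02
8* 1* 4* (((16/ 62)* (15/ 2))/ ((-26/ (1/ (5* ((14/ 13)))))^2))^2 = 18/ 57684025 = 0.00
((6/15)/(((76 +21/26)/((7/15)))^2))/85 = 0.00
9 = 9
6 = 6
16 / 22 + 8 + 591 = 6597 / 11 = 599.73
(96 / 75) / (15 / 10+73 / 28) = 896 / 2875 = 0.31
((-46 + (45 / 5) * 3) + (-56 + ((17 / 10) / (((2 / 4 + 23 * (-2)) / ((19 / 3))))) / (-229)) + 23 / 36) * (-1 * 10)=278926139 / 375102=743.60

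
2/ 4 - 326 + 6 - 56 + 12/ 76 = -375.34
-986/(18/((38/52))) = -9367/234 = -40.03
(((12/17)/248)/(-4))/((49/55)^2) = -9075/10122616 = -0.00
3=3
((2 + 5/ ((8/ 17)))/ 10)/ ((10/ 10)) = 101/ 80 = 1.26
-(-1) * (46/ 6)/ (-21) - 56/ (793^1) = -21767/ 49959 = -0.44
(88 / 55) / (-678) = -4 / 1695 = -0.00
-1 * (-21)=21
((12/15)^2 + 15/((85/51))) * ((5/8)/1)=241/40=6.02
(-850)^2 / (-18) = -40138.89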